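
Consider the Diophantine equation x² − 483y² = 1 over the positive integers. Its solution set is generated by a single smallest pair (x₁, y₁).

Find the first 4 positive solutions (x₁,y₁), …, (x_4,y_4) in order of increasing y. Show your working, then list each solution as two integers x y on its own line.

√483 = [21; 1,42, …], period ℓ=2 (even) → k=1
k=0  a_k=21  p_k/q_k = 21/1
k=1  a_k=1  p_k/q_k = 22/1
fundamental: x₁=22, y₁=1  (since 484 − 483·1 = 1)
k=2:  x_2 = 22·22+483·1·1 = 967,  y_2 = 22·1+1·22 = 44
k=3:  x_3 = 22·967+483·1·44 = 42526,  y_3 = 22·44+1·967 = 1935
k=4:  x_4 = 22·42526+483·1·1935 = 1870177,  y_4 = 22·1935+1·42526 = 85096

22 1
967 44
42526 1935
1870177 85096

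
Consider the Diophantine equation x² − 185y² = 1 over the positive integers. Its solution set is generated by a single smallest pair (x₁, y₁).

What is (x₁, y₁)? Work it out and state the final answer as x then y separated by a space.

[13; 1,1,1,1,26] for √185; ℓ=5 ⇒ convergent index 9
a_0=13:  p_0=13·1+0=13,  q_0=13·0+1=1
a_1=1:  p_1=1·13+1=14,  q_1=1·1+0=1
…
a_4=1:  p_4=1·41+27=68,  q_4=1·3+2=5
…
a_6=1:  p_6=1·1809+68=1877,  q_6=1·133+5=138
a_7=1:  p_7=1·1877+1809=3686,  q_7=1·138+133=271
a_8=1:  p_8=1·3686+1877=5563,  q_8=1·271+138=409
a_9=1:  p_9=1·5563+3686=9249,  q_9=1·409+271=680
(x₁, y₁) = (9249, 680);  9249² − 185·680² = 1 ✓

9249 680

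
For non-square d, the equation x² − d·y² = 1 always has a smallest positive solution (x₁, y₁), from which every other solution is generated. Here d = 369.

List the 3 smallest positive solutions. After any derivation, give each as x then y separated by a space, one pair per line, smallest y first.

8396801 437120
141012534067201 7340819306240
2368108374136006451201 123278797782910239360

√369 = [19; 4,1,3,2,7,4,7,2,3,1,4,38, …], period ℓ=12 (even) → k=11
step 0: (19, 1)  from 19·(1,0) + (0,1)
step 1: (77, 4)  from 4·(19,1) + (1,0)
…
step 4: (826, 43)  from 2·(365,19) + (96,5)
step 5: (6147, 320)  from 7·(826,43) + (365,19)
step 6: (25414, 1323)  from 4·(6147,320) + (826,43)
step 7: (184045, 9581)  from 7·(25414,1323) + (6147,320)
…
step 10: (1758061, 91521)  from 1·(1364557,71036) + (393504,20485)
step 11: (8396801, 437120)  from 4·(1758061,91521) + (1364557,71036)
(x₁, y₁) = (8396801, 437120);  8396801² − 369·437120² = 1 ✓
(x_2, y_2) = (8396801·8396801 + 369·437120·437120, 8396801·437120 + 437120·8396801) = (141012534067201, 7340819306240)
(x_3, y_3) = (8396801·141012534067201 + 369·437120·7340819306240, 8396801·7340819306240 + 437120·141012534067201) = (2368108374136006451201, 123278797782910239360)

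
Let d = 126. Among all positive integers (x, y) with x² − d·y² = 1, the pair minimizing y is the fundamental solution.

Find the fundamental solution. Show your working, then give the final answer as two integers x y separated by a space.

449 40

d=126: √d = [11; 4,2,4,22] (ℓ=4, even), read p_3/q_3
k=0  a_k=11  p_k/q_k = 11/1
k=1  a_k=4  p_k/q_k = 45/4
k=2  a_k=2  p_k/q_k = 101/9
k=3  a_k=4  p_k/q_k = 449/40
(x₁, y₁) = (449, 40);  449² − 126·40² = 1 ✓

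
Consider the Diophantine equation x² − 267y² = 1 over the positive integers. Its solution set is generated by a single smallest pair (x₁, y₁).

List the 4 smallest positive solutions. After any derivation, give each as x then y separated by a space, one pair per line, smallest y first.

2402 147
11539207 706188
55434348026 3392527005
266306596377697 16297699025832

√267 → a₀=16, period (2,1,15,1,2,32); ℓ=6 even so k=5
k=0  a_k=16  p_k/q_k = 16/1
k=1  a_k=2  p_k/q_k = 33/2
…
k=3  a_k=15  p_k/q_k = 768/47
k=4  a_k=1  p_k/q_k = 817/50
k=5  a_k=2  p_k/q_k = 2402/147
(x₁, y₁) = (2402, 147);  2402² − 267·147² = 1 ✓
n=2: (2402,147)∘(2402,147) = (2402·2402+267·147·147, 2402·147+147·2402) = (11539207,706188)
n=3: (11539207,706188)∘(2402,147) = (2402·11539207+267·147·706188, 2402·706188+147·11539207) = (55434348026,3392527005)
n=4: (55434348026,3392527005)∘(2402,147) = (2402·55434348026+267·147·3392527005, 2402·3392527005+147·55434348026) = (266306596377697,16297699025832)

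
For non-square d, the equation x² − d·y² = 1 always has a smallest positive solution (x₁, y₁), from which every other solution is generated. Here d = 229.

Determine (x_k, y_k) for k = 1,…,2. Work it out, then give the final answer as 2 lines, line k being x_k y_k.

[15; 7,1,1,7,30] for √229; ℓ=5 ⇒ convergent index 9
step 0: (15, 1)  from 15·(1,0) + (0,1)
…
step 2: (121, 8)  from 1·(106,7) + (15,1)
step 3: (227, 15)  from 1·(121,8) + (106,7)
…
step 5: (51527, 3405)  from 30·(1710,113) + (227,15)
…
step 7: (413926, 27353)  from 1·(362399,23948) + (51527,3405)
step 8: (776325, 51301)  from 1·(413926,27353) + (362399,23948)
step 9: (5848201, 386460)  from 7·(776325,51301) + (413926,27353)
→ (5848201, 386460).  Check: 5848201²=34201454936401, 229·386460²=34201454936400, difference 1.
(x_2, y_2) = (5848201·5848201 + 229·386460·386460, 5848201·386460 + 386460·5848201) = (68402909872801, 4520191516920)

5848201 386460
68402909872801 4520191516920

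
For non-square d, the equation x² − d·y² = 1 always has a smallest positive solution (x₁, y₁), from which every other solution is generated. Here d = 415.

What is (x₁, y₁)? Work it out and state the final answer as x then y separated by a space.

[20; 2,1,2,4,6,…,1,2,40] for √415; ℓ=16 ⇒ convergent index 15
k=0  a_k=20  p_k/q_k = 20/1
…
k=3  a_k=2  p_k/q_k = 163/8
…
k=5  a_k=6  p_k/q_k = 4441/218
…
k=7  a_k=1  p_k/q_k = 9595/471
…
k=9  a_k=1  p_k/q_k = 43534/2137
k=10  a_k=1  p_k/q_k = 77473/3803
k=11  a_k=6  p_k/q_k = 508372/24955
k=12  a_k=4  p_k/q_k = 2110961/103623
k=13  a_k=2  p_k/q_k = 4730294/232201
k=14  a_k=1  p_k/q_k = 6841255/335824
k=15  a_k=2  p_k/q_k = 18412804/903849
→ (18412804, 903849).  Check: 18412804²=339031351142416, 415·903849²=339031351142415, difference 1.

18412804 903849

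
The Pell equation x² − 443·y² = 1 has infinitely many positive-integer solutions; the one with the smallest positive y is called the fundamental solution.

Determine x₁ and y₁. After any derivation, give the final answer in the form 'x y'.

d=443: √d = [21; 21,42] (ℓ=2, even), read p_1/q_1
k=0  a_k=21  p_k/q_k = 21/1
k=1  a_k=21  p_k/q_k = 442/21
(x₁, y₁) = (442, 21);  442² − 443·21² = 1 ✓

442 21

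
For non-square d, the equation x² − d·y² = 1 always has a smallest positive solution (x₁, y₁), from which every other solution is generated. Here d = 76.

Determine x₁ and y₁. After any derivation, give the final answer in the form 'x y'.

57799 6630

√76 → a₀=8, period (1,2,1,1,5,4,5,1,1,2,1,16); ℓ=12 even so k=11
k=0  a_k=8  p_k/q_k = 8/1
…
k=3  a_k=1  p_k/q_k = 35/4
…
k=9  a_k=1  p_k/q_k = 16311/1871
k=10  a_k=2  p_k/q_k = 41488/4759
k=11  a_k=1  p_k/q_k = 57799/6630
fundamental: x₁=57799, y₁=6630  (since 3340724401 − 76·43956900 = 1)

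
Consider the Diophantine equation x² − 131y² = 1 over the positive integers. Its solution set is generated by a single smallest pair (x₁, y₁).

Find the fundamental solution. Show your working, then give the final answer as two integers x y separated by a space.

10610 927

d=131: √d = [11; 2,4,11,4,2,22] (ℓ=6, even), read p_5/q_5
k=0  a_k=11  p_k/q_k = 11/1
k=1  a_k=2  p_k/q_k = 23/2
…
k=3  a_k=11  p_k/q_k = 1156/101
k=4  a_k=4  p_k/q_k = 4727/413
k=5  a_k=2  p_k/q_k = 10610/927
→ (10610, 927).  Check: 10610²=112572100, 131·927²=112572099, difference 1.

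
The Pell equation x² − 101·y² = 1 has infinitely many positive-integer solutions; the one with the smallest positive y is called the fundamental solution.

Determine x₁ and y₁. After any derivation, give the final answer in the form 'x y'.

d=101: √d = [10; 20] (ℓ=1, odd), read p_1/q_1
i=0: a=10 ⇒ p=10, q=1
i=1: a=20 ⇒ p=201, q=20
→ (201, 20).  Check: 201²=40401, 101·20²=40400, difference 1.

201 20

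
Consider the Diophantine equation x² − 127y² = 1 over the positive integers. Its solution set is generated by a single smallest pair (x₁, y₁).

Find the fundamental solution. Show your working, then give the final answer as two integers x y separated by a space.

4730624 419775

√127 = [11; 3,1,2,2,7,11,7,2,2,1,3,22, …], period ℓ=12 (even) → k=11
step 0: (11, 1)  from 11·(1,0) + (0,1)
step 1: (34, 3)  from 3·(11,1) + (1,0)
step 2: (45, 4)  from 1·(34,3) + (11,1)
step 3: (124, 11)  from 2·(45,4) + (34,3)
…
step 6: (24218, 2149)  from 11·(2175,193) + (293,26)
step 7: (171701, 15236)  from 7·(24218,2149) + (2175,193)
step 8: (367620, 32621)  from 2·(171701,15236) + (24218,2149)
step 9: (906941, 80478)  from 2·(367620,32621) + (171701,15236)
step 10: (1274561, 113099)  from 1·(906941,80478) + (367620,32621)
step 11: (4730624, 419775)  from 3·(1274561,113099) + (906941,80478)
(x₁, y₁) = (4730624, 419775);  4730624² − 127·419775² = 1 ✓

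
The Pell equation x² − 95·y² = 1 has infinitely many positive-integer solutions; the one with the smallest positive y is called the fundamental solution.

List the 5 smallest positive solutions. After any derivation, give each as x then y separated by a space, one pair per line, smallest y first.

√95 = [9; 1,2,1,18, …], period ℓ=4 (even) → k=3
step 0: (9, 1)  from 9·(1,0) + (0,1)
step 1: (10, 1)  from 1·(9,1) + (1,0)
step 2: (29, 3)  from 2·(10,1) + (9,1)
step 3: (39, 4)  from 1·(29,3) + (10,1)
(x₁, y₁) = (39, 4);  39² − 95·4² = 1 ✓
n=2: (39,4)∘(39,4) = (39·39+95·4·4, 39·4+4·39) = (3041,312)
n=3: (3041,312)∘(39,4) = (39·3041+95·4·312, 39·312+4·3041) = (237159,24332)
n=4: (237159,24332)∘(39,4) = (39·237159+95·4·24332, 39·24332+4·237159) = (18495361,1897584)
n=5: (18495361,1897584)∘(39,4) = (39·18495361+95·4·1897584, 39·1897584+4·18495361) = (1442400999,147987220)

39 4
3041 312
237159 24332
18495361 1897584
1442400999 147987220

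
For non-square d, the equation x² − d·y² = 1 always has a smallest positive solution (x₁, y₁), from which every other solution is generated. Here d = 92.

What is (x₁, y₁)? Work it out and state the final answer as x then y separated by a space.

√92 = [9; 1,1,2,4,2,1,1,18, …], period ℓ=8 (even) → k=7
a_0=9:  p_0=9·1+0=9,  q_0=9·0+1=1
a_1=1:  p_1=1·9+1=10,  q_1=1·1+0=1
a_2=1:  p_2=1·10+9=19,  q_2=1·1+1=2
a_3=2:  p_3=2·19+10=48,  q_3=2·2+1=5
…
a_5=2:  p_5=2·211+48=470,  q_5=2·22+5=49
a_6=1:  p_6=1·470+211=681,  q_6=1·49+22=71
a_7=1:  p_7=1·681+470=1151,  q_7=1·71+49=120
→ (1151, 120).  Check: 1151²=1324801, 92·120²=1324800, difference 1.

1151 120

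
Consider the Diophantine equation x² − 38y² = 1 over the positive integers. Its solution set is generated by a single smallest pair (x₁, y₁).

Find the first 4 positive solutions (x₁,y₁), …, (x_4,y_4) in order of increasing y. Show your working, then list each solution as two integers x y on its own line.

37 6
2737 444
202501 32850
14982337 2430456

[6; 6,12] for √38; ℓ=2 ⇒ convergent index 1
a_0=6:  p_0=6·1+0=6,  q_0=6·0+1=1
a_1=6:  p_1=6·6+1=37,  q_1=6·1+0=6
→ (37, 6).  Check: 37²=1369, 38·6²=1368, difference 1.
(37+6√38)^2 = 2737 + 444√38
(37+6√38)^3 = 202501 + 32850√38
(37+6√38)^4 = 14982337 + 2430456√38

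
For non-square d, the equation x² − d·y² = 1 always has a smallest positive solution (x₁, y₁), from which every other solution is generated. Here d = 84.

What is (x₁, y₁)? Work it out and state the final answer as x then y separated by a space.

55 6

d=84: √d = [9; 6,18] (ℓ=2, even), read p_1/q_1
i=0: a=9 ⇒ p=9, q=1
i=1: a=6 ⇒ p=55, q=6
fundamental: x₁=55, y₁=6  (since 3025 − 84·36 = 1)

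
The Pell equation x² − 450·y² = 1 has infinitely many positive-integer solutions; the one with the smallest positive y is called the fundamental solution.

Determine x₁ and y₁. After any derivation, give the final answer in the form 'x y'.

19601 924

√450 → a₀=21, period (4,1,2,4,2,1,4,42); ℓ=8 even so k=7
a_0=21:  p_0=21·1+0=21,  q_0=21·0+1=1
a_1=4:  p_1=4·21+1=85,  q_1=4·1+0=4
…
a_4=4:  p_4=4·297+106=1294,  q_4=4·14+5=61
a_5=2:  p_5=2·1294+297=2885,  q_5=2·61+14=136
a_6=1:  p_6=1·2885+1294=4179,  q_6=1·136+61=197
a_7=4:  p_7=4·4179+2885=19601,  q_7=4·197+136=924
→ (19601, 924).  Check: 19601²=384199201, 450·924²=384199200, difference 1.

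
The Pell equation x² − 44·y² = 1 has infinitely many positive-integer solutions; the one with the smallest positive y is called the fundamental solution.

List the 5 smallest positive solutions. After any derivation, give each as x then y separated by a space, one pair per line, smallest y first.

[6; 1,1,1,2,1,1,1,12] for √44; ℓ=8 ⇒ convergent index 7
step 0: (6, 1)  from 6·(1,0) + (0,1)
…
step 2: (13, 2)  from 1·(7,1) + (6,1)
…
step 4: (53, 8)  from 2·(20,3) + (13,2)
…
step 6: (126, 19)  from 1·(73,11) + (53,8)
step 7: (199, 30)  from 1·(126,19) + (73,11)
→ (199, 30).  Check: 199²=39601, 44·30²=39600, difference 1.
k=2:  x_2 = 199·199+44·30·30 = 79201,  y_2 = 199·30+30·199 = 11940
k=3:  x_3 = 199·79201+44·30·11940 = 31521799,  y_3 = 199·11940+30·79201 = 4752090
k=4:  x_4 = 199·31521799+44·30·4752090 = 12545596801,  y_4 = 199·4752090+30·31521799 = 1891319880
k=5:  x_5 = 199·12545596801+44·30·1891319880 = 4993116004999,  y_5 = 199·1891319880+30·12545596801 = 752740560150

199 30
79201 11940
31521799 4752090
12545596801 1891319880
4993116004999 752740560150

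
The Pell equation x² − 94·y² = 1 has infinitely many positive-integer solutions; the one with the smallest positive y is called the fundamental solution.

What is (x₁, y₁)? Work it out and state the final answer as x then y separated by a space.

[9; 1,2,3,1,1,…,2,1,18] for √94; ℓ=16 ⇒ convergent index 15
a_0=9:  p_0=9·1+0=9,  q_0=9·0+1=1
…
a_4=1:  p_4=1·97+29=126,  q_4=1·10+3=13
a_5=1:  p_5=1·126+97=223,  q_5=1·13+10=23
…
a_12=1:  p_12=1·99455+85038=184493,  q_12=1·10258+8771=19029
…
a_14=2:  p_14=2·652934+184493=1490361,  q_14=2·67345+19029=153719
a_15=1:  p_15=1·1490361+652934=2143295,  q_15=1·153719+67345=221064
(x₁, y₁) = (2143295, 221064);  2143295² − 94·221064² = 1 ✓

2143295 221064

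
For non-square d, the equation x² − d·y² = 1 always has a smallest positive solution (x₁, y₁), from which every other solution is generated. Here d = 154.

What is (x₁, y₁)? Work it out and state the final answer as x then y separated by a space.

21295 1716

d=154: √d = [12; 2,2,3,1,2,1,3,2,2,24] (ℓ=10, even), read p_9/q_9
step 0: (12, 1)  from 12·(1,0) + (0,1)
…
step 2: (62, 5)  from 2·(25,2) + (12,1)
step 3: (211, 17)  from 3·(62,5) + (25,2)
…
step 5: (757, 61)  from 2·(273,22) + (211,17)
…
step 8: (8724, 703)  from 2·(3847,310) + (1030,83)
step 9: (21295, 1716)  from 2·(8724,703) + (3847,310)
→ (21295, 1716).  Check: 21295²=453477025, 154·1716²=453477024, difference 1.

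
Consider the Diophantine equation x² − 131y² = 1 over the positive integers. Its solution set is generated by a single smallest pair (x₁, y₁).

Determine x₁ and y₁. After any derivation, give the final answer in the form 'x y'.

10610 927

[11; 2,4,11,4,2,22] for √131; ℓ=6 ⇒ convergent index 5
step 0: (11, 1)  from 11·(1,0) + (0,1)
step 1: (23, 2)  from 2·(11,1) + (1,0)
…
step 4: (4727, 413)  from 4·(1156,101) + (103,9)
step 5: (10610, 927)  from 2·(4727,413) + (1156,101)
→ (10610, 927).  Check: 10610²=112572100, 131·927²=112572099, difference 1.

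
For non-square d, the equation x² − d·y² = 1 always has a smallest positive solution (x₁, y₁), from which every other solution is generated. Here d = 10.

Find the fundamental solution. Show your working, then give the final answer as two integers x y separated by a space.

√10 → a₀=3, period (6); ℓ=1 odd so k=1
a_0=3:  p_0=3·1+0=3,  q_0=3·0+1=1
a_1=6:  p_1=6·3+1=19,  q_1=6·1+0=6
fundamental: x₁=19, y₁=6  (since 361 − 10·36 = 1)

19 6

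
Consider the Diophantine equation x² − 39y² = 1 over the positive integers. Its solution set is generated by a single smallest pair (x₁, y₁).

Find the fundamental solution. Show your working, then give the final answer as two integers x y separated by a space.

d=39: √d = [6; 4,12] (ℓ=2, even), read p_1/q_1
k=0  a_k=6  p_k/q_k = 6/1
k=1  a_k=4  p_k/q_k = 25/4
fundamental: x₁=25, y₁=4  (since 625 − 39·16 = 1)

25 4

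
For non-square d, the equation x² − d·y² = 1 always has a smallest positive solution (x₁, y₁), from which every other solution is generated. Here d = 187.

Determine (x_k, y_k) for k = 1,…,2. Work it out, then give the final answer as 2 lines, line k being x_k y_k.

d=187: √d = [13; 1,2,13,2,1,26] (ℓ=6, even), read p_5/q_5
a_0=13:  p_0=13·1+0=13,  q_0=13·0+1=1
a_1=1:  p_1=1·13+1=14,  q_1=1·1+0=1
…
a_4=2:  p_4=2·547+41=1135,  q_4=2·40+3=83
a_5=1:  p_5=1·1135+547=1682,  q_5=1·83+40=123
→ (1682, 123).  Check: 1682²=2829124, 187·123²=2829123, difference 1.
(x_2, y_2) = (1682·1682 + 187·123·123, 1682·123 + 123·1682) = (5658247, 413772)

1682 123
5658247 413772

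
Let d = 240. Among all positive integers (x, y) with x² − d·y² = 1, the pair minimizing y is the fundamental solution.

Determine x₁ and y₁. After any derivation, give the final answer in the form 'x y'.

√240 = [15; 2,30, …], period ℓ=2 (even) → k=1
k=0  a_k=15  p_k/q_k = 15/1
k=1  a_k=2  p_k/q_k = 31/2
fundamental: x₁=31, y₁=2  (since 961 − 240·4 = 1)

31 2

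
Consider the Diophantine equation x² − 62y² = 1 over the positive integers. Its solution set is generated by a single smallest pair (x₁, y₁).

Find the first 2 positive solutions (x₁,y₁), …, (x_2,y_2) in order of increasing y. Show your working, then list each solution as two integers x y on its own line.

[7; 1,6,1,14] for √62; ℓ=4 ⇒ convergent index 3
a_0=7:  p_0=7·1+0=7,  q_0=7·0+1=1
…
a_2=6:  p_2=6·8+7=55,  q_2=6·1+1=7
a_3=1:  p_3=1·55+8=63,  q_3=1·7+1=8
(x₁, y₁) = (63, 8);  63² − 62·8² = 1 ✓
(x_2, y_2) = (63·63 + 62·8·8, 63·8 + 8·63) = (7937, 1008)

63 8
7937 1008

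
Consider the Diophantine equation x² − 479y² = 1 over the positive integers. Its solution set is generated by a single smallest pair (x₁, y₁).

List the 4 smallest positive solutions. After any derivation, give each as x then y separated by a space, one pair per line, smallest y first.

√479 = [21; 1,7,1,3,2,21,2,3,1,7,1,42, …], period ℓ=12 (even) → k=11
i=0: a=21 ⇒ p=21, q=1
…
i=2: a=7 ⇒ p=175, q=8
…
i=4: a=3 ⇒ p=766, q=35
i=5: a=2 ⇒ p=1729, q=79
i=6: a=21 ⇒ p=37075, q=1694
i=7: a=2 ⇒ p=75879, q=3467
…
i=9: a=1 ⇒ p=340591, q=15562
i=10: a=7 ⇒ p=2648849, q=121029
i=11: a=1 ⇒ p=2989440, q=136591
fundamental: x₁=2989440, y₁=136591  (since 8936751513600 − 479·18657101281 = 1)
k=2:  x_2 = 2989440·2989440+479·136591·136591 = 17873503027199,  y_2 = 2989440·136591+136591·2989440 = 816661198080
k=3:  x_3 = 2989440·17873503027199+479·136591·816661198080 = 106863529779256567680,  y_3 = 2989440·816661198080+136591·17873503027199 = 4882719303976413809
k=4:  x_4 = 2989440·106863529779256567680+479·136591·4882719303976413809 = 638924220926583633867571201,  y_4 = 2989440·4882719303976413809+136591·106863529779256567680 = 29193192792157684333155840

2989440 136591
17873503027199 816661198080
106863529779256567680 4882719303976413809
638924220926583633867571201 29193192792157684333155840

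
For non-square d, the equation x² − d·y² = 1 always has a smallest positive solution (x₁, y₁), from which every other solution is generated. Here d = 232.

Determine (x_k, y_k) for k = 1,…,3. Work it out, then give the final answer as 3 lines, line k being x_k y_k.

√232 = [15; 4,3,7,3,4,30, …], period ℓ=6 (even) → k=5
i=0: a=15 ⇒ p=15, q=1
i=1: a=4 ⇒ p=61, q=4
i=2: a=3 ⇒ p=198, q=13
i=3: a=7 ⇒ p=1447, q=95
i=4: a=3 ⇒ p=4539, q=298
i=5: a=4 ⇒ p=19603, q=1287
(x₁, y₁) = (19603, 1287);  19603² − 232·1287² = 1 ✓
(19603+1287√232)^2 = 768555217 + 50458122√232
(19603+1287√232)^3 = 30131975818099 + 1978261129845√232

19603 1287
768555217 50458122
30131975818099 1978261129845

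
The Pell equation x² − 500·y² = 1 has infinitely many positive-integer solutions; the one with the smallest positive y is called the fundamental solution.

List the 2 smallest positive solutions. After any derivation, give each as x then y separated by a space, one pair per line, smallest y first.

[22; 2,1,3,2,1,…,1,2,44] for √500; ℓ=14 ⇒ convergent index 13
step 0: (22, 1)  from 22·(1,0) + (0,1)
step 1: (45, 2)  from 2·(22,1) + (1,0)
…
step 3: (246, 11)  from 3·(67,3) + (45,2)
…
step 5: (805, 36)  from 1·(559,25) + (246,11)
step 6: (1364, 61)  from 1·(805,36) + (559,25)
…
step 11: (259205, 11592)  from 3·(76317,3413) + (30254,1353)
step 12: (335522, 15005)  from 1·(259205,11592) + (76317,3413)
step 13: (930249, 41602)  from 2·(335522,15005) + (259205,11592)
→ (930249, 41602).  Check: 930249²=865363202001, 500·41602²=865363202000, difference 1.
(x_2, y_2) = (930249·930249 + 500·41602·41602, 930249·41602 + 41602·930249) = (1730726404001, 77400437796)

930249 41602
1730726404001 77400437796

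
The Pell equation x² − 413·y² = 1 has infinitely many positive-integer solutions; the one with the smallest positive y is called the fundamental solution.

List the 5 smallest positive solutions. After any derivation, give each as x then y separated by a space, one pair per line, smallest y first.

√413 → a₀=20, period (3,9,1,4,1,9,3,40); ℓ=8 even so k=7
k=0  a_k=20  p_k/q_k = 20/1
k=1  a_k=3  p_k/q_k = 61/3
k=2  a_k=9  p_k/q_k = 569/28
…
k=5  a_k=1  p_k/q_k = 3719/183
k=6  a_k=9  p_k/q_k = 36560/1799
k=7  a_k=3  p_k/q_k = 113399/5580
→ (113399, 5580).  Check: 113399²=12859333201, 413·5580²=12859333200, difference 1.
(x_2, y_2) = (113399·113399 + 413·5580·5580, 113399·5580 + 5580·113399) = (25718666401, 1265532840)
(x_3, y_3) = (113399·25718666401 + 413·5580·1265532840, 113399·1265532840 + 5580·25718666401) = (5832942102300599, 287020317040740)
(x_4, y_4) = (113399·5832942102300599 + 413·5580·287020317040740, 113399·287020317040740 + 5580·5832942102300599) = (1322899602891852585601, 65095633862940217680)
(x_5, y_5) = (113399·1322899602891852585601 + 413·5580·65095633862940217680, 113399·65095633862940217680 + 5580·1322899602891852585601) = (300030984130833440606834999, 14763559568560095172347900)

113399 5580
25718666401 1265532840
5832942102300599 287020317040740
1322899602891852585601 65095633862940217680
300030984130833440606834999 14763559568560095172347900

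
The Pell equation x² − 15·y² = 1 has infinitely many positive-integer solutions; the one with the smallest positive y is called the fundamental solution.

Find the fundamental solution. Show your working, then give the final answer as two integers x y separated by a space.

√15 = [3; 1,6, …], period ℓ=2 (even) → k=1
a_0=3:  p_0=3·1+0=3,  q_0=3·0+1=1
a_1=1:  p_1=1·3+1=4,  q_1=1·1+0=1
→ (4, 1).  Check: 4²=16, 15·1²=15, difference 1.

4 1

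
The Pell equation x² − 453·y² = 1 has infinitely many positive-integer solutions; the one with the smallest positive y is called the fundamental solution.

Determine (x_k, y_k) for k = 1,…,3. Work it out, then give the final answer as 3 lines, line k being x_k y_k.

[21; 3,1,1,10,14,10,1,1,3,42] for √453; ℓ=10 ⇒ convergent index 9
i=0: a=21 ⇒ p=21, q=1
i=1: a=3 ⇒ p=64, q=3
…
i=4: a=10 ⇒ p=1575, q=74
i=5: a=14 ⇒ p=22199, q=1043
i=6: a=10 ⇒ p=223565, q=10504
i=7: a=1 ⇒ p=245764, q=11547
i=8: a=1 ⇒ p=469329, q=22051
i=9: a=3 ⇒ p=1653751, q=77700
fundamental: x₁=1653751, y₁=77700  (since 2734892370001 − 453·6037290000 = 1)
(x_2, y_2) = (1653751·1653751 + 453·77700·77700, 1653751·77700 + 77700·1653751) = (5469784740001, 256992905400)
(x_3, y_3) = (1653751·5469784740001 + 453·77700·256992905400, 1653751·256992905400 + 77700·5469784740001) = (18091323967121133751, 850004548596233100)

1653751 77700
5469784740001 256992905400
18091323967121133751 850004548596233100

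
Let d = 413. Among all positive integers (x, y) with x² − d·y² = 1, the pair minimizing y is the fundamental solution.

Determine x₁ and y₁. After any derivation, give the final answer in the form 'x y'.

[20; 3,9,1,4,1,9,3,40] for √413; ℓ=8 ⇒ convergent index 7
i=0: a=20 ⇒ p=20, q=1
i=1: a=3 ⇒ p=61, q=3
i=2: a=9 ⇒ p=569, q=28
i=3: a=1 ⇒ p=630, q=31
i=4: a=4 ⇒ p=3089, q=152
i=5: a=1 ⇒ p=3719, q=183
i=6: a=9 ⇒ p=36560, q=1799
i=7: a=3 ⇒ p=113399, q=5580
→ (113399, 5580).  Check: 113399²=12859333201, 413·5580²=12859333200, difference 1.

113399 5580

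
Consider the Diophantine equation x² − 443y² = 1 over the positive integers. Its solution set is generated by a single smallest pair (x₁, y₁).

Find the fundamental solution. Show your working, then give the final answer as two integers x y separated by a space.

√443 = [21; 21,42, …], period ℓ=2 (even) → k=1
i=0: a=21 ⇒ p=21, q=1
i=1: a=21 ⇒ p=442, q=21
fundamental: x₁=442, y₁=21  (since 195364 − 443·441 = 1)

442 21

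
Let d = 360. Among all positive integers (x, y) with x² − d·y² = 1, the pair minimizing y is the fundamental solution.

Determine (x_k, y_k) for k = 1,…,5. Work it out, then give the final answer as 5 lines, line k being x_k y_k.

19 1
721 38
27379 1443
1039681 54796
39480499 2080805

√360 → a₀=18, period (1,36); ℓ=2 even so k=1
i=0: a=18 ⇒ p=18, q=1
i=1: a=1 ⇒ p=19, q=1
→ (19, 1).  Check: 19²=361, 360·1²=360, difference 1.
n=2: (19,1)∘(19,1) = (19·19+360·1·1, 19·1+1·19) = (721,38)
n=3: (721,38)∘(19,1) = (19·721+360·1·38, 19·38+1·721) = (27379,1443)
n=4: (27379,1443)∘(19,1) = (19·27379+360·1·1443, 19·1443+1·27379) = (1039681,54796)
n=5: (1039681,54796)∘(19,1) = (19·1039681+360·1·54796, 19·54796+1·1039681) = (39480499,2080805)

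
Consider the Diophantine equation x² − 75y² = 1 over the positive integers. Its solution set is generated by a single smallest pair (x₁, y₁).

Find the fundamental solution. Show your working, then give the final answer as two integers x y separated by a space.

√75 = [8; 1,1,1,16, …], period ℓ=4 (even) → k=3
k=0  a_k=8  p_k/q_k = 8/1
k=1  a_k=1  p_k/q_k = 9/1
k=2  a_k=1  p_k/q_k = 17/2
k=3  a_k=1  p_k/q_k = 26/3
→ (26, 3).  Check: 26²=676, 75·3²=675, difference 1.

26 3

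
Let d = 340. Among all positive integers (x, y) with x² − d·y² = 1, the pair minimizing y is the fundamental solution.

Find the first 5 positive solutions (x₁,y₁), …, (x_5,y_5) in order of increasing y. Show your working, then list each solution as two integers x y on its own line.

√340 = [18; 2,3,1,1,1,…,3,2,36, …], period ℓ=14 (even) → k=13
step 0: (18, 1)  from 18·(1,0) + (0,1)
…
step 2: (129, 7)  from 3·(37,2) + (18,1)
step 3: (166, 9)  from 1·(129,7) + (37,2)
step 4: (295, 16)  from 1·(166,9) + (129,7)
step 5: (461, 25)  from 1·(295,16) + (166,9)
…
step 7: (6509, 353)  from 8·(756,41) + (461,25)
step 8: (7265, 394)  from 1·(6509,353) + (756,41)
step 9: (13774, 747)  from 1·(7265,394) + (6509,353)
…
step 11: (34813, 1888)  from 1·(21039,1141) + (13774,747)
step 12: (125478, 6805)  from 3·(34813,1888) + (21039,1141)
step 13: (285769, 15498)  from 2·(125478,6805) + (34813,1888)
(x₁, y₁) = (285769, 15498);  285769² − 340·15498² = 1 ✓
(x_2, y_2) = (285769·285769 + 340·15498·15498, 285769·15498 + 15498·285769) = (163327842721, 8857695924)
(x_3, y_3) = (285769·163327842721 + 340·15498·8857695924, 285769·8857695924 + 15498·163327842721) = (93348068572789129, 5062509812995614)
(x_4, y_4) = (285769·93348068572789129 + 340·15498·5062509812995614, 285769·5062509812995614 + 15498·93348068572789129) = (53351968415791425367681, 2893416733491029538408)
(x_5, y_5) = (285769·53351968415791425367681 + 340·15498·2893416733491029538408, 285769·2893416733491029538408 + 15498·53351968415791425367681) = (30492677324331251603220874249, 1653697613020933530509635890)

285769 15498
163327842721 8857695924
93348068572789129 5062509812995614
53351968415791425367681 2893416733491029538408
30492677324331251603220874249 1653697613020933530509635890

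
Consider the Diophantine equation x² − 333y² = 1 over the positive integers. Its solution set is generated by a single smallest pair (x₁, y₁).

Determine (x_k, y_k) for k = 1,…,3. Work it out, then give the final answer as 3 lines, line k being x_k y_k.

73 4
10657 584
1555849 85260

√333 = [18; 4,36, …], period ℓ=2 (even) → k=1
i=0: a=18 ⇒ p=18, q=1
i=1: a=4 ⇒ p=73, q=4
fundamental: x₁=73, y₁=4  (since 5329 − 333·16 = 1)
n=2: (73,4)∘(73,4) = (73·73+333·4·4, 73·4+4·73) = (10657,584)
n=3: (10657,584)∘(73,4) = (73·10657+333·4·584, 73·584+4·10657) = (1555849,85260)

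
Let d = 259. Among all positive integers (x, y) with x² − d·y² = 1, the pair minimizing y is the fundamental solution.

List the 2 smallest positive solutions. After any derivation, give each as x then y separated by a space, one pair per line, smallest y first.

[16; 10,1,2,3,4,3,2,1,10,32] for √259; ℓ=10 ⇒ convergent index 9
a_0=16:  p_0=16·1+0=16,  q_0=16·0+1=1
…
a_2=1:  p_2=1·161+16=177,  q_2=1·10+1=11
a_3=2:  p_3=2·177+161=515,  q_3=2·11+10=32
a_4=3:  p_4=3·515+177=1722,  q_4=3·32+11=107
a_5=4:  p_5=4·1722+515=7403,  q_5=4·107+32=460
a_6=3:  p_6=3·7403+1722=23931,  q_6=3·460+107=1487
a_7=2:  p_7=2·23931+7403=55265,  q_7=2·1487+460=3434
a_8=1:  p_8=1·55265+23931=79196,  q_8=1·3434+1487=4921
a_9=10:  p_9=10·79196+55265=847225,  q_9=10·4921+3434=52644
(x₁, y₁) = (847225, 52644);  847225² − 259·52644² = 1 ✓
(x_2, y_2) = (847225·847225 + 259·52644·52644, 847225·52644 + 52644·847225) = (1435580401249, 89202625800)

847225 52644
1435580401249 89202625800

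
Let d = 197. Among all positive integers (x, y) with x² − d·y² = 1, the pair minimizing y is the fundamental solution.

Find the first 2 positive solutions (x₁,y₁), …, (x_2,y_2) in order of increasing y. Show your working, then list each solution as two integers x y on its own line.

393 28
308897 22008

d=197: √d = [14; 28] (ℓ=1, odd), read p_1/q_1
k=0  a_k=14  p_k/q_k = 14/1
k=1  a_k=28  p_k/q_k = 393/28
→ (393, 28).  Check: 393²=154449, 197·28²=154448, difference 1.
(x_2, y_2) = (393·393 + 197·28·28, 393·28 + 28·393) = (308897, 22008)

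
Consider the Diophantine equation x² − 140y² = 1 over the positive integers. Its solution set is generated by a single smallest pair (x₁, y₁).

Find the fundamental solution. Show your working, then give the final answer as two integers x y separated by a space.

[11; 1,4,1,22] for √140; ℓ=4 ⇒ convergent index 3
k=0  a_k=11  p_k/q_k = 11/1
…
k=2  a_k=4  p_k/q_k = 59/5
k=3  a_k=1  p_k/q_k = 71/6
→ (71, 6).  Check: 71²=5041, 140·6²=5040, difference 1.

71 6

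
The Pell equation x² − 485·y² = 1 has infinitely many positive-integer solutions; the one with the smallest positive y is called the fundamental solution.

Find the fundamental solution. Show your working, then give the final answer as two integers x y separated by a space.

√485 → a₀=22, period (44); ℓ=1 odd so k=1
k=0  a_k=22  p_k/q_k = 22/1
k=1  a_k=44  p_k/q_k = 969/44
(x₁, y₁) = (969, 44);  969² − 485·44² = 1 ✓

969 44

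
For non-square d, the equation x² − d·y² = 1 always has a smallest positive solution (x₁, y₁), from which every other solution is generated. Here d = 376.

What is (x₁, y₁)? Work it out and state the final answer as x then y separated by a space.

2143295 110532

d=376: √d = [19; 2,1,1,3,1,…,1,2,38] (ℓ=16, even), read p_15/q_15
step 0: (19, 1)  from 19·(1,0) + (0,1)
…
step 8: (12953, 668)  from 4·(2928,151) + (1241,64)
…
step 13: (468441, 24158)  from 1·(368986,19029) + (99455,5129)
step 14: (837427, 43187)  from 1·(468441,24158) + (368986,19029)
step 15: (2143295, 110532)  from 2·(837427,43187) + (468441,24158)
(x₁, y₁) = (2143295, 110532);  2143295² − 376·110532² = 1 ✓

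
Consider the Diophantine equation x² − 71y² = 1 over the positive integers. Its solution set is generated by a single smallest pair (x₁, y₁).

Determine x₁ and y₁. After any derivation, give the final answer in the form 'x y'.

√71 → a₀=8, period (2,2,1,7,1,2,2,16); ℓ=8 even so k=7
i=0: a=8 ⇒ p=8, q=1
i=1: a=2 ⇒ p=17, q=2
…
i=3: a=1 ⇒ p=59, q=7
…
i=6: a=2 ⇒ p=1483, q=176
i=7: a=2 ⇒ p=3480, q=413
→ (3480, 413).  Check: 3480²=12110400, 71·413²=12110399, difference 1.

3480 413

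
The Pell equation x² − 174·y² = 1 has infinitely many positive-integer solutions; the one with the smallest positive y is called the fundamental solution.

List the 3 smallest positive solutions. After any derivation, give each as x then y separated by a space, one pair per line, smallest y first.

1451 110
4210801 319220
12219743051 926376330

√174 → a₀=13, period (5,4,5,26); ℓ=4 even so k=3
step 0: (13, 1)  from 13·(1,0) + (0,1)
step 1: (66, 5)  from 5·(13,1) + (1,0)
step 2: (277, 21)  from 4·(66,5) + (13,1)
step 3: (1451, 110)  from 5·(277,21) + (66,5)
(x₁, y₁) = (1451, 110);  1451² − 174·110² = 1 ✓
(1451+110√174)^2 = 4210801 + 319220√174
(1451+110√174)^3 = 12219743051 + 926376330√174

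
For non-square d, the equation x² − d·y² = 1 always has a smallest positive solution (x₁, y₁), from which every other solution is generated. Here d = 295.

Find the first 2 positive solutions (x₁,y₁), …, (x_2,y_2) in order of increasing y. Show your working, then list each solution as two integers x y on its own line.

√295 = [17; 5,1,2,3,2,6,2,3,2,1,5,34, …], period ℓ=12 (even) → k=11
step 0: (17, 1)  from 17·(1,0) + (0,1)
step 1: (86, 5)  from 5·(17,1) + (1,0)
step 2: (103, 6)  from 1·(86,5) + (17,1)
…
step 4: (979, 57)  from 3·(292,17) + (103,6)
step 5: (2250, 131)  from 2·(979,57) + (292,17)
step 6: (14479, 843)  from 6·(2250,131) + (979,57)
step 7: (31208, 1817)  from 2·(14479,843) + (2250,131)
step 8: (108103, 6294)  from 3·(31208,1817) + (14479,843)
…
step 10: (355517, 20699)  from 1·(247414,14405) + (108103,6294)
step 11: (2024999, 117900)  from 5·(355517,20699) + (247414,14405)
(x₁, y₁) = (2024999, 117900);  2024999² − 295·117900² = 1 ✓
(2024999+117900√295)^2 = 8201241900001 + 477494764200√295

2024999 117900
8201241900001 477494764200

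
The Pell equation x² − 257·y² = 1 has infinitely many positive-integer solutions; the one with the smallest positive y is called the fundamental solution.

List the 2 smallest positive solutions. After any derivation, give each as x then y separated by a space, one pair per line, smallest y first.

[16; 32] for √257; ℓ=1 ⇒ convergent index 1
a_0=16:  p_0=16·1+0=16,  q_0=16·0+1=1
a_1=32:  p_1=32·16+1=513,  q_1=32·1+0=32
(x₁, y₁) = (513, 32);  513² − 257·32² = 1 ✓
(x_2, y_2) = (513·513 + 257·32·32, 513·32 + 32·513) = (526337, 32832)

513 32
526337 32832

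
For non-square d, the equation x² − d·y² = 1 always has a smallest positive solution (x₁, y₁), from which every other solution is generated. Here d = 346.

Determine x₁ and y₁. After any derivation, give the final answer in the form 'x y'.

17299 930

√346 → a₀=18, period (1,1,1,1,36); ℓ=5 odd so k=9
step 0: (18, 1)  from 18·(1,0) + (0,1)
step 1: (19, 1)  from 1·(18,1) + (1,0)
step 2: (37, 2)  from 1·(19,1) + (18,1)
…
step 5: (3404, 183)  from 36·(93,5) + (56,3)
…
step 7: (6901, 371)  from 1·(3497,188) + (3404,183)
step 8: (10398, 559)  from 1·(6901,371) + (3497,188)
step 9: (17299, 930)  from 1·(10398,559) + (6901,371)
fundamental: x₁=17299, y₁=930  (since 299255401 − 346·864900 = 1)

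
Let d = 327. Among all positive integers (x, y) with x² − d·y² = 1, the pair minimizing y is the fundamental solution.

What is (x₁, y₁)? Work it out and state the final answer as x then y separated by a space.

217 12

√327 = [18; 12,36, …], period ℓ=2 (even) → k=1
i=0: a=18 ⇒ p=18, q=1
i=1: a=12 ⇒ p=217, q=12
→ (217, 12).  Check: 217²=47089, 327·12²=47088, difference 1.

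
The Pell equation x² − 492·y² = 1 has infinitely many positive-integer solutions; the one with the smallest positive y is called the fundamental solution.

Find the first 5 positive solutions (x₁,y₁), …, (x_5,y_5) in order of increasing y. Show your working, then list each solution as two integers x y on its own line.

29767 1342
1772148577 79894628
105503093353351 4756446782010
6281021157926249857 283170302640288712
373934313510478265633287 16858260792630501398198

√492 → a₀=22, period (5,1,1,10,1,1,5,44); ℓ=8 even so k=7
step 0: (22, 1)  from 22·(1,0) + (0,1)
step 1: (111, 5)  from 5·(22,1) + (1,0)
step 2: (133, 6)  from 1·(111,5) + (22,1)
step 3: (244, 11)  from 1·(133,6) + (111,5)
step 4: (2573, 116)  from 10·(244,11) + (133,6)
…
step 6: (5390, 243)  from 1·(2817,127) + (2573,116)
step 7: (29767, 1342)  from 5·(5390,243) + (2817,127)
fundamental: x₁=29767, y₁=1342  (since 886074289 − 492·1800964 = 1)
(29767+1342√492)^2 = 1772148577 + 79894628√492
(29767+1342√492)^3 = 105503093353351 + 4756446782010√492
(29767+1342√492)^4 = 6281021157926249857 + 283170302640288712√492
(29767+1342√492)^5 = 373934313510478265633287 + 16858260792630501398198√492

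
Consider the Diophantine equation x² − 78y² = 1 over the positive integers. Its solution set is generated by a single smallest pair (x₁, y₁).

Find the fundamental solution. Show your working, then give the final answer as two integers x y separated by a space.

√78 = [8; 1,4,1,16, …], period ℓ=4 (even) → k=3
a_0=8:  p_0=8·1+0=8,  q_0=8·0+1=1
a_1=1:  p_1=1·8+1=9,  q_1=1·1+0=1
a_2=4:  p_2=4·9+8=44,  q_2=4·1+1=5
a_3=1:  p_3=1·44+9=53,  q_3=1·5+1=6
fundamental: x₁=53, y₁=6  (since 2809 − 78·36 = 1)

53 6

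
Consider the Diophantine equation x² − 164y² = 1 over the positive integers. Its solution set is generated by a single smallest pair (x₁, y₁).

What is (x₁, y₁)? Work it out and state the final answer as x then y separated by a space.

2049 160

d=164: √d = [12; 1,4,6,4,1,24] (ℓ=6, even), read p_5/q_5
a_0=12:  p_0=12·1+0=12,  q_0=12·0+1=1
a_1=1:  p_1=1·12+1=13,  q_1=1·1+0=1
a_2=4:  p_2=4·13+12=64,  q_2=4·1+1=5
…
a_4=4:  p_4=4·397+64=1652,  q_4=4·31+5=129
a_5=1:  p_5=1·1652+397=2049,  q_5=1·129+31=160
fundamental: x₁=2049, y₁=160  (since 4198401 − 164·25600 = 1)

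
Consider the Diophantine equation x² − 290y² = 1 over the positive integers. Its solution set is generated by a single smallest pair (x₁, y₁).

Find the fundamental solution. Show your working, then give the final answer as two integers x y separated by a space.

579 34

[17; 34] for √290; ℓ=1 ⇒ convergent index 1
a_0=17:  p_0=17·1+0=17,  q_0=17·0+1=1
a_1=34:  p_1=34·17+1=579,  q_1=34·1+0=34
(x₁, y₁) = (579, 34);  579² − 290·34² = 1 ✓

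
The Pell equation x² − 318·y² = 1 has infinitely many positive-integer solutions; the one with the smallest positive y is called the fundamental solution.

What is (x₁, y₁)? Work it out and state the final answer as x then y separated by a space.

√318 → a₀=17, period (1,4,1,34); ℓ=4 even so k=3
a_0=17:  p_0=17·1+0=17,  q_0=17·0+1=1
a_1=1:  p_1=1·17+1=18,  q_1=1·1+0=1
a_2=4:  p_2=4·18+17=89,  q_2=4·1+1=5
a_3=1:  p_3=1·89+18=107,  q_3=1·5+1=6
fundamental: x₁=107, y₁=6  (since 11449 − 318·36 = 1)

107 6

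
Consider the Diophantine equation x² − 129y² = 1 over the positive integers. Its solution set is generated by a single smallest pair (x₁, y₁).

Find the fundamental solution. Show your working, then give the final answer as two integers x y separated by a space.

[11; 2,1,3,1,6,1,3,1,2,22] for √129; ℓ=10 ⇒ convergent index 9
i=0: a=11 ⇒ p=11, q=1
i=1: a=2 ⇒ p=23, q=2
i=2: a=1 ⇒ p=34, q=3
i=3: a=3 ⇒ p=125, q=11
i=4: a=1 ⇒ p=159, q=14
i=5: a=6 ⇒ p=1079, q=95
i=6: a=1 ⇒ p=1238, q=109
i=7: a=3 ⇒ p=4793, q=422
i=8: a=1 ⇒ p=6031, q=531
i=9: a=2 ⇒ p=16855, q=1484
→ (16855, 1484).  Check: 16855²=284091025, 129·1484²=284091024, difference 1.

16855 1484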